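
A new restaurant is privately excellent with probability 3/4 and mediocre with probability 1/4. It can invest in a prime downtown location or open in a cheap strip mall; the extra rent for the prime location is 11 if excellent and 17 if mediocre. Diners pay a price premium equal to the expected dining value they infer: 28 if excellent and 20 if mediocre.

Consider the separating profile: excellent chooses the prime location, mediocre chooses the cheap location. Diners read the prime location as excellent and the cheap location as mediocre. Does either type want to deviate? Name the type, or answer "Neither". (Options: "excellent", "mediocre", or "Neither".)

The prime location pays 28; the cheap location pays 20.
excellent: assigned the prime location, nets 28 − 11 = 17; deviating to the cheap location nets 20.
mediocre: assigned the cheap location, nets 20; deviating to the prime location nets 28 − 17 = 11.
The excellent type gains 3 by deviating.

excellent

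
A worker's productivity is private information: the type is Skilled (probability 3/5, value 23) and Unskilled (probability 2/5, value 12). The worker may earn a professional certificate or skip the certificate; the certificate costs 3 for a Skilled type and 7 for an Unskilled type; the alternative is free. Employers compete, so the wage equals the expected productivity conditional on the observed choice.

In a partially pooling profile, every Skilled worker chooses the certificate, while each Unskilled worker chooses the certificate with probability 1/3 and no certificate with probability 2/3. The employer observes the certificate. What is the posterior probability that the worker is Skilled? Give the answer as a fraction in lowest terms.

P(the certificate) = (3/5)·1 + (2/5)·(1/3) = 11/15.
By Bayes' rule, P(Skilled | the certificate) = (3/5) / (11/15) = 9/11.

9/11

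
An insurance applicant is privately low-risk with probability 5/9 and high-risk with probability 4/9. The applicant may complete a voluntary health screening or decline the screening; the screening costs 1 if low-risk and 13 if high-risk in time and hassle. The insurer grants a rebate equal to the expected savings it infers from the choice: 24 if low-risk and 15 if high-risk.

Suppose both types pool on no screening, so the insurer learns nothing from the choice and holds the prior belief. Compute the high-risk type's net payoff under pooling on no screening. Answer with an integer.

20

Pooled rebate = 5/9·24 + 4/9·15 = 20.
high-risk pays no cost for no screening, so net payoff = 20.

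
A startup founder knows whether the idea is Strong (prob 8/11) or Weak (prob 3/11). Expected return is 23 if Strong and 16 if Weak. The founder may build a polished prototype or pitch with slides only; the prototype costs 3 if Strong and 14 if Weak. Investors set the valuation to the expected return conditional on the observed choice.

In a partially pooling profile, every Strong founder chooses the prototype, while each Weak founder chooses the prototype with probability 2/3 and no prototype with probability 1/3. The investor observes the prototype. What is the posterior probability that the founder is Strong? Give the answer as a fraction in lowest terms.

4/5

P(the prototype) = (8/11)·1 + (3/11)·(2/3) = 10/11.
By Bayes' rule, P(Strong | the prototype) = (8/11) / (10/11) = 4/5.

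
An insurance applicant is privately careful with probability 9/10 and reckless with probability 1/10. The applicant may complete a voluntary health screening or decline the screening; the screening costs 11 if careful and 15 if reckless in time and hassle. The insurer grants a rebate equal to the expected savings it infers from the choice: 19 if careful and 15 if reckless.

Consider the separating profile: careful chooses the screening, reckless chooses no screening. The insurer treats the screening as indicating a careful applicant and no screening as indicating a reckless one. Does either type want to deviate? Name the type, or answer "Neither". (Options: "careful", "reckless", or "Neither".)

The screening pays 19; no screening pays 15.
careful: assigned the screening, nets 19 − 11 = 8; deviating to no screening nets 15.
reckless: assigned no screening, nets 15; deviating to the screening nets 19 − 15 = 4.
The careful type gains 7 by deviating.

careful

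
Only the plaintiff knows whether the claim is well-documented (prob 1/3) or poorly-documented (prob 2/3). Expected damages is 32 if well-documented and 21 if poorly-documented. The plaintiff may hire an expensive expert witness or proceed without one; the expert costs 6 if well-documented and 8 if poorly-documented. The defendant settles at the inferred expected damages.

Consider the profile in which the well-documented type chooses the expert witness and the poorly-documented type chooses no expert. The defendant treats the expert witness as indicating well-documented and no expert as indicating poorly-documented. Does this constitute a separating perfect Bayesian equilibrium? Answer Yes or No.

No

Under these beliefs, the expert witness earns settlement 32 and no expert earns settlement 21.
well-documented: the expert witness nets 32 − 6 = 26; no expert nets 21. well-documented prefers the expert witness.
poorly-documented: the expert witness nets 32 − 8 = 24; no expert nets 21. poorly-documented would deviate to the expert witness.
poorly-documented has a profitable deviation, so the profile is not an equilibrium.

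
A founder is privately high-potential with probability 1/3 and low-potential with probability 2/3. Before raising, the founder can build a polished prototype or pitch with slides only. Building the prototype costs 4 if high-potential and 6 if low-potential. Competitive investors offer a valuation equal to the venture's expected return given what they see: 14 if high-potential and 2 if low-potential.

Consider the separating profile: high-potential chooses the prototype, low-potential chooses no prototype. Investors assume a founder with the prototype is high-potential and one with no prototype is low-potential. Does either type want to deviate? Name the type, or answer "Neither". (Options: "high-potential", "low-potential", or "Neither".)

low-potential

The prototype pays 14; no prototype pays 2.
high-potential: assigned the prototype, nets 14 − 4 = 10; deviating to no prototype nets 2.
low-potential: assigned no prototype, nets 2; deviating to the prototype nets 14 − 6 = 8.
The low-potential type gains 6 by deviating.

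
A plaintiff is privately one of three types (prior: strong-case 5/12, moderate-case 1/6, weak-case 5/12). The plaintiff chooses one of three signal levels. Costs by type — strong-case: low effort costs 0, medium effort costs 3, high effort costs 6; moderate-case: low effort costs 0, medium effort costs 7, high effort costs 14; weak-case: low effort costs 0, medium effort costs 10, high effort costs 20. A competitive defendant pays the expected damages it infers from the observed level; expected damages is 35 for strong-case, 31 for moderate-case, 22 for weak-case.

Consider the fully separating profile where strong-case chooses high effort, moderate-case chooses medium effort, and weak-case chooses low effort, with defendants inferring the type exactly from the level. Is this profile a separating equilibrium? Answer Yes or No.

Yes

Separating settlements: high effort → 35, medium effort → 31, low effort → 22.
strong-case (assigned high effort): low effort: 22 − 0 = 22; medium effort: 31 − 3 = 28; high effort: 35 − 6 = 29. strong-case stays.
moderate-case (assigned medium effort): low effort: 22 − 0 = 22; medium effort: 31 − 7 = 24; high effort: 35 − 14 = 21. moderate-case stays.
weak-case (assigned low effort): low effort: 22 − 0 = 22; medium effort: 31 − 10 = 21; high effort: 35 − 20 = 15. weak-case stays.
Every type prefers its assigned level; separation holds.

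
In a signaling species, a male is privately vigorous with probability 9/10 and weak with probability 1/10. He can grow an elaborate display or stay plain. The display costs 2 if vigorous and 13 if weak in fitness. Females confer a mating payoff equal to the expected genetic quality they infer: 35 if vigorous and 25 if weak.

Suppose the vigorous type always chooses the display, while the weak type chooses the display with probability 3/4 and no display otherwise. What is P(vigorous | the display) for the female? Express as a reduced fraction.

P(the display) = (9/10)·1 + (1/10)·(3/4) = 39/40.
By Bayes' rule, P(vigorous | the display) = (9/10) / (39/40) = 12/13.

12/13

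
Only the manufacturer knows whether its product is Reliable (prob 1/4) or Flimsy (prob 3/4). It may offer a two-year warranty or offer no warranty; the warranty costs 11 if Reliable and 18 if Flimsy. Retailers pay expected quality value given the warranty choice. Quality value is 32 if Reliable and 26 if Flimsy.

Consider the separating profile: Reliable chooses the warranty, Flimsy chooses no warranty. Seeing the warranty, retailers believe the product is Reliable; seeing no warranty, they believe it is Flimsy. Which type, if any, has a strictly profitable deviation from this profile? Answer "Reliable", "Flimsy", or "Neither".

Reliable

The warranty pays 32; no warranty pays 26.
Reliable: assigned the warranty, nets 32 − 11 = 21; deviating to no warranty nets 26.
Flimsy: assigned no warranty, nets 26; deviating to the warranty nets 32 − 18 = 14.
The Reliable type gains 5 by deviating.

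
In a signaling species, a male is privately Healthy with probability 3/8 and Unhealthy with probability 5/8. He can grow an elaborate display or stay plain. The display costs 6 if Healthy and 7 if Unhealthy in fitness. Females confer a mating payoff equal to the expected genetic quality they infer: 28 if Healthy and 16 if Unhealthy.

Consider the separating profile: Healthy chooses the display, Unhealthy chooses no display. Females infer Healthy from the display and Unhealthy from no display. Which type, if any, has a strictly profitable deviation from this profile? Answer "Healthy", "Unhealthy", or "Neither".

Unhealthy

The display pays 28; no display pays 16.
Healthy: assigned the display, nets 28 − 6 = 22; deviating to no display nets 16.
Unhealthy: assigned no display, nets 16; deviating to the display nets 28 − 7 = 21.
The Unhealthy type gains 5 by deviating.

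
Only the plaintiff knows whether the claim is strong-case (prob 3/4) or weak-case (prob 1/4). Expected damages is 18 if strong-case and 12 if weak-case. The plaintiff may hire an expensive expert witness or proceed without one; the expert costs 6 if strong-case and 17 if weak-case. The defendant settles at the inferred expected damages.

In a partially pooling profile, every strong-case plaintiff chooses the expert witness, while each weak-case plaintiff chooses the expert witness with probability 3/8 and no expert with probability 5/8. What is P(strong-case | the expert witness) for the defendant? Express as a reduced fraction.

P(the expert witness) = (3/4)·1 + (1/4)·(3/8) = 27/32.
By Bayes' rule, P(strong-case | the expert witness) = (3/4) / (27/32) = 8/9.

8/9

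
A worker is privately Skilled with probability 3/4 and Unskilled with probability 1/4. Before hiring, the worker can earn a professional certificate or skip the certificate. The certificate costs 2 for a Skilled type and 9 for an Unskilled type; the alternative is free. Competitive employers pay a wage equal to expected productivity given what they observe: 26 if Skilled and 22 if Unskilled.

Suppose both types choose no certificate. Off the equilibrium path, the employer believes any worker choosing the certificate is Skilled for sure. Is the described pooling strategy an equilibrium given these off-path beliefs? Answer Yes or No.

On path, the employer holds the prior and pays 3/4·26 + 1/4·22 = 25. Off path (the certificate), believing Skilled, it pays 26.
Skilled: no certificate nets 25; the certificate nets 26 − 2 = 24. Skilled stays.
Unskilled: no certificate nets 25; the certificate nets 26 − 9 = 17. Unskilled stays.
No type deviates, so pooling is sustained.

Yes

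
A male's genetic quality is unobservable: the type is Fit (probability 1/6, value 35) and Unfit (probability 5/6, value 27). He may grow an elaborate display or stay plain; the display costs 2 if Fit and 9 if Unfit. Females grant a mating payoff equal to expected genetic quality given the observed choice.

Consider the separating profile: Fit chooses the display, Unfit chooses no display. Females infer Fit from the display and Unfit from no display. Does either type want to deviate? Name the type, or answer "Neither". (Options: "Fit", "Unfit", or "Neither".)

The display pays 35; no display pays 27.
Fit: assigned the display, nets 35 − 2 = 33; deviating to no display nets 27.
Unfit: assigned no display, nets 27; deviating to the display nets 35 − 9 = 26.
Both types strictly prefer their assigned action; no profitable deviation.

Neither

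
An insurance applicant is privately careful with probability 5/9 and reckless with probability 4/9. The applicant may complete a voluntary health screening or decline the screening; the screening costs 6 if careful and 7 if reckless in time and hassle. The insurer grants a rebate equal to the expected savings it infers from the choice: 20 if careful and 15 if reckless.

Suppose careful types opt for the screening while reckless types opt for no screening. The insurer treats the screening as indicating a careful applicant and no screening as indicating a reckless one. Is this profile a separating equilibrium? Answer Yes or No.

Under these beliefs, the screening earns rebate 20 and no screening earns rebate 15.
careful: the screening nets 20 − 6 = 14; no screening nets 15. careful would deviate to no screening.
reckless: the screening nets 20 − 7 = 13; no screening nets 15. reckless prefers no screening.
careful has a profitable deviation, so the profile is not an equilibrium.

No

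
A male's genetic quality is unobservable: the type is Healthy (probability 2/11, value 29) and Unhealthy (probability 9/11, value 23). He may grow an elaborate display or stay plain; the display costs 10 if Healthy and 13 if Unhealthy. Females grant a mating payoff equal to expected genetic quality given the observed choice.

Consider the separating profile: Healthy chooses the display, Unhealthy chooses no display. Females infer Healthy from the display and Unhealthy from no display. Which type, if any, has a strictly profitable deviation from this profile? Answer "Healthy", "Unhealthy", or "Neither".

The display pays 29; no display pays 23.
Healthy: assigned the display, nets 29 − 10 = 19; deviating to no display nets 23.
Unhealthy: assigned no display, nets 23; deviating to the display nets 29 − 13 = 16.
The Healthy type gains 4 by deviating.

Healthy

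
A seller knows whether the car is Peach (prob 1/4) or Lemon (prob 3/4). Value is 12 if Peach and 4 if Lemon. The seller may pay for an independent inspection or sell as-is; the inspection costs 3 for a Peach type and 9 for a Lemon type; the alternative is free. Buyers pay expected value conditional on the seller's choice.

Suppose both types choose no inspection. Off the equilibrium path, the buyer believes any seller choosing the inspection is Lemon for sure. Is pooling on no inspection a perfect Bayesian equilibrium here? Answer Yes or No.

Yes

On path, the buyer holds the prior and pays 1/4·12 + 3/4·4 = 6. Off path (the inspection), believing Lemon, it pays 4.
Peach: no inspection nets 6; the inspection nets 4 − 3 = 1. Peach stays.
Lemon: no inspection nets 6; the inspection nets 4 − 9 = -5. Lemon stays.
No type deviates, so pooling is sustained.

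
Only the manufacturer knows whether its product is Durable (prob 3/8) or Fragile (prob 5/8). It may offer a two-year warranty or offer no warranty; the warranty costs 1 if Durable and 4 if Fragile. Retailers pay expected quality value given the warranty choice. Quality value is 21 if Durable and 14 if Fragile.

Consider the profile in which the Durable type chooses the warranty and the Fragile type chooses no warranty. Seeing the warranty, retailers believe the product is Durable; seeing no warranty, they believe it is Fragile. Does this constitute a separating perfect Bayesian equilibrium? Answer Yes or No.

No

Under these beliefs, the warranty earns price 21 and no warranty earns price 14.
Durable: the warranty nets 21 − 1 = 20; no warranty nets 14. Durable prefers the warranty.
Fragile: the warranty nets 21 − 4 = 17; no warranty nets 14. Fragile would deviate to the warranty.
Fragile has a profitable deviation, so the profile is not an equilibrium.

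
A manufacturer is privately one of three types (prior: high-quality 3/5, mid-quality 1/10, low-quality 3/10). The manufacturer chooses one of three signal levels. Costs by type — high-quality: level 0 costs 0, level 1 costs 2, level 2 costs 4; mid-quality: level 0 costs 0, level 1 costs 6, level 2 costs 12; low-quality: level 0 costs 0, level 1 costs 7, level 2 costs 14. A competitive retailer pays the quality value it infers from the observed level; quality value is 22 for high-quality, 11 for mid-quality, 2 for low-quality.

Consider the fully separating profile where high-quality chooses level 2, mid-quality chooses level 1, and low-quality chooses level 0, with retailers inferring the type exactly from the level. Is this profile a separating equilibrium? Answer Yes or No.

No

Separating prices: level 2 → 22, level 1 → 11, level 0 → 2.
high-quality (assigned level 2): level 0: 2 − 0 = 2; level 1: 11 − 2 = 9; level 2: 22 − 4 = 18. high-quality stays.
mid-quality (assigned level 1): level 0: 2 − 0 = 2; level 1: 11 − 6 = 5; level 2: 22 − 12 = 10. mid-quality prefers level 2.
low-quality (assigned level 0): level 0: 2 − 0 = 2; level 1: 11 − 7 = 4; level 2: 22 − 14 = 8. low-quality prefers level 2.
At least one type deviates; the separating profile fails.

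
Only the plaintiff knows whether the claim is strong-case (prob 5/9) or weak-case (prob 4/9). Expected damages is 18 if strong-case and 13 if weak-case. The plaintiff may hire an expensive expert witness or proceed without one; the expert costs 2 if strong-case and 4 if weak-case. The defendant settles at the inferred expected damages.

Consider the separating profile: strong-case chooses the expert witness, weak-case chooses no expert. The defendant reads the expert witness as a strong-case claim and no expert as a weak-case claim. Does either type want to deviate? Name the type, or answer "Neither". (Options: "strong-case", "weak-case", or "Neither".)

The expert witness pays 18; no expert pays 13.
strong-case: assigned the expert witness, nets 18 − 2 = 16; deviating to no expert nets 13.
weak-case: assigned no expert, nets 13; deviating to the expert witness nets 18 − 4 = 14.
The weak-case type gains 1 by deviating.

weak-case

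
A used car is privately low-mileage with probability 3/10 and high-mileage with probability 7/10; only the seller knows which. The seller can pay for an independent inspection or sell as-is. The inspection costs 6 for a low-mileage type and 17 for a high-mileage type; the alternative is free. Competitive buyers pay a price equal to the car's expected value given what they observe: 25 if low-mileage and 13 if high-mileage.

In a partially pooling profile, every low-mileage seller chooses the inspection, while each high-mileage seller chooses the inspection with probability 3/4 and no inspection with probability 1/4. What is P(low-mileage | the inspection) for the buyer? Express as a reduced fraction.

4/11

P(the inspection) = (3/10)·1 + (7/10)·(3/4) = 33/40.
By Bayes' rule, P(low-mileage | the inspection) = (3/10) / (33/40) = 4/11.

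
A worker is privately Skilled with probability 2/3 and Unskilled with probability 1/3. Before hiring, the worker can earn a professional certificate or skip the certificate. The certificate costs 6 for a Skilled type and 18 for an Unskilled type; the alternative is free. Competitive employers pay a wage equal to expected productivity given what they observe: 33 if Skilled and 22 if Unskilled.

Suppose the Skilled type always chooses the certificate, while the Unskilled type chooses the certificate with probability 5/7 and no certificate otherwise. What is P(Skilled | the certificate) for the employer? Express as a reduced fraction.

P(the certificate) = (2/3)·1 + (1/3)·(5/7) = 19/21.
By Bayes' rule, P(Skilled | the certificate) = (2/3) / (19/21) = 14/19.

14/19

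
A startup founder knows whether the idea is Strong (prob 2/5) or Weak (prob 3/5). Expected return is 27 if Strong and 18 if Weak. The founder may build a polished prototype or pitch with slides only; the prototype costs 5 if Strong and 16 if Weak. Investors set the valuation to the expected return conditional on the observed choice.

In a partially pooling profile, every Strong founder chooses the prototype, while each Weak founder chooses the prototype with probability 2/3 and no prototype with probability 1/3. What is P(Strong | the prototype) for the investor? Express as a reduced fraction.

P(the prototype) = (2/5)·1 + (3/5)·(2/3) = 4/5.
By Bayes' rule, P(Strong | the prototype) = (2/5) / (4/5) = 1/2.

1/2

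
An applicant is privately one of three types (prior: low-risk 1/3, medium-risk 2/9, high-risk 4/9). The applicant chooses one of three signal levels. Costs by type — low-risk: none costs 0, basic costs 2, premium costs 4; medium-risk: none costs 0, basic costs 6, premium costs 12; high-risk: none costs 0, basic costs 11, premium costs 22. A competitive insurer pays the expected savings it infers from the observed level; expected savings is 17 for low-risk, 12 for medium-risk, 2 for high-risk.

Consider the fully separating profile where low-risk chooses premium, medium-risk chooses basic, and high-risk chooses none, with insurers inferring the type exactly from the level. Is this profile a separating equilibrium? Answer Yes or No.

Yes

Separating rebates: premium → 17, basic → 12, none → 2.
low-risk (assigned premium): none: 2 − 0 = 2; basic: 12 − 2 = 10; premium: 17 − 4 = 13. low-risk stays.
medium-risk (assigned basic): none: 2 − 0 = 2; basic: 12 − 6 = 6; premium: 17 − 12 = 5. medium-risk stays.
high-risk (assigned none): none: 2 − 0 = 2; basic: 12 − 11 = 1; premium: 17 − 22 = -5. high-risk stays.
Every type prefers its assigned level; separation holds.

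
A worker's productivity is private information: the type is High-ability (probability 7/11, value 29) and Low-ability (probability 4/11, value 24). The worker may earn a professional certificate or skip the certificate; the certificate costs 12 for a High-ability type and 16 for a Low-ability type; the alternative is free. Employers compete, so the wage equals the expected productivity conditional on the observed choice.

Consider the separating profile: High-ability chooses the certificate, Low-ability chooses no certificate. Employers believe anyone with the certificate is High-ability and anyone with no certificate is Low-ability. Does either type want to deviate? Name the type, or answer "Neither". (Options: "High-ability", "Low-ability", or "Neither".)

The certificate pays 29; no certificate pays 24.
High-ability: assigned the certificate, nets 29 − 12 = 17; deviating to no certificate nets 24.
Low-ability: assigned no certificate, nets 24; deviating to the certificate nets 29 − 16 = 13.
The High-ability type gains 7 by deviating.

High-ability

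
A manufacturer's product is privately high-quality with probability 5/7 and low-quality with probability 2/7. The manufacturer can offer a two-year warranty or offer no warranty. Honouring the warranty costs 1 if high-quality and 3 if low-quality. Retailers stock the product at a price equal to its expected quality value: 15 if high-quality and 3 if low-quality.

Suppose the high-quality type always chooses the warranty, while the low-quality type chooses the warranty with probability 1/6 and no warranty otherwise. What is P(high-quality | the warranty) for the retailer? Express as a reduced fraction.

P(the warranty) = (5/7)·1 + (2/7)·(1/6) = 16/21.
By Bayes' rule, P(high-quality | the warranty) = (5/7) / (16/21) = 15/16.

15/16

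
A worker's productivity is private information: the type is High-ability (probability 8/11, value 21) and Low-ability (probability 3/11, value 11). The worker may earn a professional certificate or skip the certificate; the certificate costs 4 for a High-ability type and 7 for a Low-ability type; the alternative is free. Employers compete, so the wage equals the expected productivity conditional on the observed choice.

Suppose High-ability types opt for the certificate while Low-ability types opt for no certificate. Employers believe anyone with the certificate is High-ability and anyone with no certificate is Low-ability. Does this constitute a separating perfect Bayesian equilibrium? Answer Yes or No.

Under these beliefs, the certificate earns wage 21 and no certificate earns wage 11.
High-ability: the certificate nets 21 − 4 = 17; no certificate nets 11. High-ability prefers the certificate.
Low-ability: the certificate nets 21 − 7 = 14; no certificate nets 11. Low-ability would deviate to the certificate.
Low-ability has a profitable deviation, so the profile is not an equilibrium.

No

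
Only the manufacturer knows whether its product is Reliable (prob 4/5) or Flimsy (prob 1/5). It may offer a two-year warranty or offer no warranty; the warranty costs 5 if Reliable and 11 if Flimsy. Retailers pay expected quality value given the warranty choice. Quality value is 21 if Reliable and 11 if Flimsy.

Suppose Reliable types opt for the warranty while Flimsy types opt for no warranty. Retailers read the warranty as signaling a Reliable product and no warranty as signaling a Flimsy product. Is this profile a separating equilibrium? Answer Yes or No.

Under these beliefs, the warranty earns price 21 and no warranty earns price 11.
Reliable: the warranty nets 21 − 5 = 16; no warranty nets 11. Reliable prefers the warranty.
Flimsy: the warranty nets 21 − 11 = 10; no warranty nets 11. Flimsy prefers no warranty.
Neither type deviates, so the separating profile is an equilibrium.

Yes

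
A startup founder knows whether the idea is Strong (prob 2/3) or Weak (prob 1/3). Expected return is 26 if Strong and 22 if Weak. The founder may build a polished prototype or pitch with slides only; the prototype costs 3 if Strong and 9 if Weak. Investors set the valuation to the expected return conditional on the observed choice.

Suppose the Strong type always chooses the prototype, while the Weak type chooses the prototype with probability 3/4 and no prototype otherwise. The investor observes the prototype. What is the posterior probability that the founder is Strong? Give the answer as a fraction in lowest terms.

P(the prototype) = (2/3)·1 + (1/3)·(3/4) = 11/12.
By Bayes' rule, P(Strong | the prototype) = (2/3) / (11/12) = 8/11.

8/11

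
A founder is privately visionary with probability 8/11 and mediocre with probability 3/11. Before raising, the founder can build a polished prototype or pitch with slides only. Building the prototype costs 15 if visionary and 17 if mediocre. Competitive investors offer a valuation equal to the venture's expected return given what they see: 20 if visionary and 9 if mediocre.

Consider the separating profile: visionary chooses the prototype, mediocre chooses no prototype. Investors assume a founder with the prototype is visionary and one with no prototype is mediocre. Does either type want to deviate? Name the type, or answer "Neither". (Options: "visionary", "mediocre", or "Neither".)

The prototype pays 20; no prototype pays 9.
visionary: assigned the prototype, nets 20 − 15 = 5; deviating to no prototype nets 9.
mediocre: assigned no prototype, nets 9; deviating to the prototype nets 20 − 17 = 3.
The visionary type gains 4 by deviating.

visionary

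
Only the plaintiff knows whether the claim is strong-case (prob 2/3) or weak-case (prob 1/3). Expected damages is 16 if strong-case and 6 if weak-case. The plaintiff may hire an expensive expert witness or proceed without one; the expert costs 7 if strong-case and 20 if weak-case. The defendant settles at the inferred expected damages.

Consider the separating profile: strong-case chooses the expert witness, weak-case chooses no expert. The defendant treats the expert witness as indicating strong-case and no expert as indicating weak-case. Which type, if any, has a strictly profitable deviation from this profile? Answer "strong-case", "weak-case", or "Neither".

The expert witness pays 16; no expert pays 6.
strong-case: assigned the expert witness, nets 16 − 7 = 9; deviating to no expert nets 6.
weak-case: assigned no expert, nets 6; deviating to the expert witness nets 16 − 20 = -4.
Both types strictly prefer their assigned action; no profitable deviation.

Neither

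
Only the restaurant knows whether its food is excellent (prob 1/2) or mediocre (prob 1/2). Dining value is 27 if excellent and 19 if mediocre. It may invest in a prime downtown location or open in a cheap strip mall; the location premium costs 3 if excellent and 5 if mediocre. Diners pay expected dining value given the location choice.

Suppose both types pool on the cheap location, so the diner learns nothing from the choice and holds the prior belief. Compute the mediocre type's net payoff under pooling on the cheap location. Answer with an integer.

Pooled price premium = 1/2·27 + 1/2·19 = 23.
mediocre pays no cost for the cheap location, so net payoff = 23.

23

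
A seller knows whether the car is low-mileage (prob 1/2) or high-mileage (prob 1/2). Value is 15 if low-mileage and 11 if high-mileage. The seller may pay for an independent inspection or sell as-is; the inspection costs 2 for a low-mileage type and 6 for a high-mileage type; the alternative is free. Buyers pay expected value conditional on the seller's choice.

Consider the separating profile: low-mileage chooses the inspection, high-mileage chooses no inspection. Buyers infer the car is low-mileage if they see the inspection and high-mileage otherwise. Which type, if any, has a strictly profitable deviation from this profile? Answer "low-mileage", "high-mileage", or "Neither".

The inspection pays 15; no inspection pays 11.
low-mileage: assigned the inspection, nets 15 − 2 = 13; deviating to no inspection nets 11.
high-mileage: assigned no inspection, nets 11; deviating to the inspection nets 15 − 6 = 9.
Both types strictly prefer their assigned action; no profitable deviation.

Neither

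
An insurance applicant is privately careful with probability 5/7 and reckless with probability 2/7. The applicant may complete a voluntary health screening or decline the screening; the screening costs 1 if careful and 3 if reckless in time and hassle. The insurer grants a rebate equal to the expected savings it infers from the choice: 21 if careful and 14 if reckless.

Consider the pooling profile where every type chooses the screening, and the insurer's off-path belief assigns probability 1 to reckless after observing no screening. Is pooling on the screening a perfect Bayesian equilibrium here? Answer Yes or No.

On path, the insurer holds the prior and pays 5/7·21 + 2/7·14 = 19. Off path (no screening), believing reckless, it pays 14.
careful: the screening nets 19 − 1 = 18; no screening nets 14. careful stays.
reckless: the screening nets 19 − 3 = 16; no screening nets 14. reckless stays.
No type deviates, so pooling is sustained.

Yes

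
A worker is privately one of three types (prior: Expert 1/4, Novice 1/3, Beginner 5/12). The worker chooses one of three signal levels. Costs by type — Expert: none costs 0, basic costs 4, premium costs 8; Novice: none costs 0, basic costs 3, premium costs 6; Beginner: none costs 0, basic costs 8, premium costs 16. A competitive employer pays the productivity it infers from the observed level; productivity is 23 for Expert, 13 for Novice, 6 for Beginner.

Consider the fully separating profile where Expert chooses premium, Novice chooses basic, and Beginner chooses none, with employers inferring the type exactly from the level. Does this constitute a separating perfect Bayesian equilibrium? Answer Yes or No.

No

Separating wages: premium → 23, basic → 13, none → 6.
Expert (assigned premium): none: 6 − 0 = 6; basic: 13 − 4 = 9; premium: 23 − 8 = 15. Expert stays.
Novice (assigned basic): none: 6 − 0 = 6; basic: 13 − 3 = 10; premium: 23 − 6 = 17. Novice prefers premium.
Beginner (assigned none): none: 6 − 0 = 6; basic: 13 − 8 = 5; premium: 23 − 16 = 7. Beginner prefers premium.
At least one type deviates; the separating profile fails.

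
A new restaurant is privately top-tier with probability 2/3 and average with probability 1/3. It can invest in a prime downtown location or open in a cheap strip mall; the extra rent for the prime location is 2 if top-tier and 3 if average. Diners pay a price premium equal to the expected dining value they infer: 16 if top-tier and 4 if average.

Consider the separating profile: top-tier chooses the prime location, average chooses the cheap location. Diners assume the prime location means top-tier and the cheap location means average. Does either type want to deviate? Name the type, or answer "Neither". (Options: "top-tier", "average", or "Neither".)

average

The prime location pays 16; the cheap location pays 4.
top-tier: assigned the prime location, nets 16 − 2 = 14; deviating to the cheap location nets 4.
average: assigned the cheap location, nets 4; deviating to the prime location nets 16 − 3 = 13.
The average type gains 9 by deviating.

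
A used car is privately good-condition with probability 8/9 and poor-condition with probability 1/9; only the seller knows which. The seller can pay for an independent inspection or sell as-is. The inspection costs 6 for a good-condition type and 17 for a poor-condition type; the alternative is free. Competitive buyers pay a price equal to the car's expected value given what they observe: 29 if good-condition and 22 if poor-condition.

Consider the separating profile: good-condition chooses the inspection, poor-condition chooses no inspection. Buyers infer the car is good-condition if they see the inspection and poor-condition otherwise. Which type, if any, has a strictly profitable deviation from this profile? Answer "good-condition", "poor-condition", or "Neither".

The inspection pays 29; no inspection pays 22.
good-condition: assigned the inspection, nets 29 − 6 = 23; deviating to no inspection nets 22.
poor-condition: assigned no inspection, nets 22; deviating to the inspection nets 29 − 17 = 12.
Both types strictly prefer their assigned action; no profitable deviation.

Neither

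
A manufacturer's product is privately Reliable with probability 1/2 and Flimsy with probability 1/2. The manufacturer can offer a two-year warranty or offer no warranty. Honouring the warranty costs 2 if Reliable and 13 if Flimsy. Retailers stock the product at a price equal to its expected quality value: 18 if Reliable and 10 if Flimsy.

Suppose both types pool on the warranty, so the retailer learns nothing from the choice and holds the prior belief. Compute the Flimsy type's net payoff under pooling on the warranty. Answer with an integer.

1

Pooled price = 1/2·18 + 1/2·10 = 14.
Flimsy pays cost 13 for the warranty, so net payoff = 14 − 13 = 1.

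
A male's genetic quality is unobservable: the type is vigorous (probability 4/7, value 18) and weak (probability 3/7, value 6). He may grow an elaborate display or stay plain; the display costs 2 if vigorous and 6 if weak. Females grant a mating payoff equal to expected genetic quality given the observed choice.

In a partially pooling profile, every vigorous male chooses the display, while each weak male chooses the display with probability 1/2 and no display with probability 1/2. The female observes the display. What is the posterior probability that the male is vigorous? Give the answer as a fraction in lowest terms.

8/11

P(the display) = (4/7)·1 + (3/7)·(1/2) = 11/14.
By Bayes' rule, P(vigorous | the display) = (4/7) / (11/14) = 8/11.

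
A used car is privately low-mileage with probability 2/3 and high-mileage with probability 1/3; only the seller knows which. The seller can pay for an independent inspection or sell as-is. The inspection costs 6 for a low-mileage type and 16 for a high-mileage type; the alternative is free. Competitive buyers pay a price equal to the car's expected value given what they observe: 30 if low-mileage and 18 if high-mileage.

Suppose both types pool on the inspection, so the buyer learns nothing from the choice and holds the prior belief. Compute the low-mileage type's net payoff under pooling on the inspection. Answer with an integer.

20

Pooled price = 2/3·30 + 1/3·18 = 26.
low-mileage pays cost 6 for the inspection, so net payoff = 26 − 6 = 20.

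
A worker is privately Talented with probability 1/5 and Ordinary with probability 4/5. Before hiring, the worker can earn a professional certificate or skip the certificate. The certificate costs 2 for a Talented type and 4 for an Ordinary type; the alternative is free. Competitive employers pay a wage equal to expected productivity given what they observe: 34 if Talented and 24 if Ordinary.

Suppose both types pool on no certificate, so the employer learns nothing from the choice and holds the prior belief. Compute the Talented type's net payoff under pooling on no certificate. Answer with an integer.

Pooled wage = 1/5·34 + 4/5·24 = 26.
Talented pays no cost for no certificate, so net payoff = 26.

26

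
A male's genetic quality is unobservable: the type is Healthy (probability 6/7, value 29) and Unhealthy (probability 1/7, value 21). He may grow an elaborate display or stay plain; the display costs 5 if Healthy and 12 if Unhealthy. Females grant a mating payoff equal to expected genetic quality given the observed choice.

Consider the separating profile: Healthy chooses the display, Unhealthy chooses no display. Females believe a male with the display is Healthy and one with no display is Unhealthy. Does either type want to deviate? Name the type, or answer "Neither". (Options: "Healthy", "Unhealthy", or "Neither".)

Neither

The display pays 29; no display pays 21.
Healthy: assigned the display, nets 29 − 5 = 24; deviating to no display nets 21.
Unhealthy: assigned no display, nets 21; deviating to the display nets 29 − 12 = 17.
Both types strictly prefer their assigned action; no profitable deviation.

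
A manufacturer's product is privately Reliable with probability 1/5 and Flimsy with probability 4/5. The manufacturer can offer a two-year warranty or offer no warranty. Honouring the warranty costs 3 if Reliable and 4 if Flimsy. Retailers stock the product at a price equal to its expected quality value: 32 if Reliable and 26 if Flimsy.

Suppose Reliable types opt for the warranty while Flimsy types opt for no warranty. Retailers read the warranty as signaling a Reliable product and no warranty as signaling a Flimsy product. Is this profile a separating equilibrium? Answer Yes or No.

Under these beliefs, the warranty earns price 32 and no warranty earns price 26.
Reliable: the warranty nets 32 − 3 = 29; no warranty nets 26. Reliable prefers the warranty.
Flimsy: the warranty nets 32 − 4 = 28; no warranty nets 26. Flimsy would deviate to the warranty.
Flimsy has a profitable deviation, so the profile is not an equilibrium.

No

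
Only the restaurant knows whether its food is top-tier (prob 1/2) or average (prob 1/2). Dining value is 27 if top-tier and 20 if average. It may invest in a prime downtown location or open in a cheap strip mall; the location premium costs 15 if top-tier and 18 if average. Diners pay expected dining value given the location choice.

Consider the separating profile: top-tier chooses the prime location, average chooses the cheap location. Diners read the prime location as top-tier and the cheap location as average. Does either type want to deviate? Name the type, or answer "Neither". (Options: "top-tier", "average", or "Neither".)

The prime location pays 27; the cheap location pays 20.
top-tier: assigned the prime location, nets 27 − 15 = 12; deviating to the cheap location nets 20.
average: assigned the cheap location, nets 20; deviating to the prime location nets 27 − 18 = 9.
The top-tier type gains 8 by deviating.

top-tier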